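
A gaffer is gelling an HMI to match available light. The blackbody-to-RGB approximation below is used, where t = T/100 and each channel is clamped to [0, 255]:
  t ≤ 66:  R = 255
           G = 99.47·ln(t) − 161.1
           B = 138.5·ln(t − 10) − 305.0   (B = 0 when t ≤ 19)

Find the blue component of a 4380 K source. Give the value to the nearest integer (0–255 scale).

t = 4380/100 = 43.8; the t ≤ 66 branch applies.
B = 138.5·ln(43.8 − 10) − 305.0 = 138.5·ln 33.8 − 305.0 = 138.5·3.5205 − 305.0 = 182.584.
Rounded: 183.

183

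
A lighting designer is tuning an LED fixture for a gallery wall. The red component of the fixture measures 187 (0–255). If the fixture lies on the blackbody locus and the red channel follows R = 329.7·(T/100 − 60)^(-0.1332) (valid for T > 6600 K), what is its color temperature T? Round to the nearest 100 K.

(t − 60)^(-0.1332) = 187/329.7 = 0.56718.
t − 60 = 0.56718^(1/-0.1332) = 0.56718^(-7.508) = 70.620, so t = 130.620.
T = 100·t = 13062 K → 13100 K to the nearest 100 K.

13100 K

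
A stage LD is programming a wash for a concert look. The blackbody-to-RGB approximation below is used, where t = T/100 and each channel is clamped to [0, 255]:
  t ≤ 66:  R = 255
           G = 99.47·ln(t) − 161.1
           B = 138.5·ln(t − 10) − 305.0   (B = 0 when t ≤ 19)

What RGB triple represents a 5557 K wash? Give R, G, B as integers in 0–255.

t = 5557/100 = 55.57; the t ≤ 66 branch applies.
R = 255 by definition for t ≤ 66.
G = 99.47·ln 55.57 − 161.1 = 99.47·4.0176 − 161.1 = 238.535.
B = 138.5·ln(55.57 − 10) − 305.0 = 138.5·ln 45.57 − 305.0 = 138.5·3.8192 − 305.0 = 223.966.
Rounded: (255, 239, 224).

R=255, G=239, B=224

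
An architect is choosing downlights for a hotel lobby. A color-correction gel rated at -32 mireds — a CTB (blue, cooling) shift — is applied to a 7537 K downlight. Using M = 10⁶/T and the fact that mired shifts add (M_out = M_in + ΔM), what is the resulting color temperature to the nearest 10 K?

9930 K

M_in = 10⁶/7537 = 132.68 mireds.
M_out = 132.68 + (-32) = 100.68 mireds.
T_out = 10⁶/100.68 = 9932.6 K → 9930 K.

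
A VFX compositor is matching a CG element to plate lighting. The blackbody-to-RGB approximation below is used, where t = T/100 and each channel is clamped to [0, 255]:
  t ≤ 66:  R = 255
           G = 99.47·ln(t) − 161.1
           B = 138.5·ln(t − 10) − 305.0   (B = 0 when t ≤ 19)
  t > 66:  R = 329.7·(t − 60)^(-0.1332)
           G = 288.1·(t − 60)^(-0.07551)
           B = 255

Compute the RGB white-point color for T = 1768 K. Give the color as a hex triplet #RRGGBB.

#FF7D00

t = 1768/100 = 17.68; the t ≤ 66 branch applies.
R = 255 by definition for t ≤ 66.
G = 99.47·ln 17.68 − 161.1 = 99.47·2.8724 − 161.1 = 124.621.
t = 17.68 ≤ 19, so B = 0.
Rounded: (255, 125, 0).
In hex: #FF7D00.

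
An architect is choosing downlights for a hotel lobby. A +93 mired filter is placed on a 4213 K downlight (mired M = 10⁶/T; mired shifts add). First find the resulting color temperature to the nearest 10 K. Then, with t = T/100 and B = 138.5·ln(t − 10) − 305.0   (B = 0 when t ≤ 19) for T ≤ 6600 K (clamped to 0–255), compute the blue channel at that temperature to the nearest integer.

112

M_in = 10⁶/4213 = 237.36; M_out = 237.36 + (+93) = 330.36.
T_out = 10⁶/330.36 = 3027.0 K → 3030 K; t = 30.3.
B = 138.5·ln(30.3 − 10) − 305.0 = 138.5·ln 20.3 − 305.0 = 138.5·3.0106 − 305.0 = 111.971.
Rounded: 112.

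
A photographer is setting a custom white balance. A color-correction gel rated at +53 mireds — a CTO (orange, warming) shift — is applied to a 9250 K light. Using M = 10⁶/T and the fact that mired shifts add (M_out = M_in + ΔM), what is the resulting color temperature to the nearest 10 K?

6210 K

M_in = 10⁶/9250 = 108.11 mireds.
M_out = 108.11 + (+53) = 161.11 mireds.
T_out = 10⁶/161.11 = 6207.0 K → 6210 K.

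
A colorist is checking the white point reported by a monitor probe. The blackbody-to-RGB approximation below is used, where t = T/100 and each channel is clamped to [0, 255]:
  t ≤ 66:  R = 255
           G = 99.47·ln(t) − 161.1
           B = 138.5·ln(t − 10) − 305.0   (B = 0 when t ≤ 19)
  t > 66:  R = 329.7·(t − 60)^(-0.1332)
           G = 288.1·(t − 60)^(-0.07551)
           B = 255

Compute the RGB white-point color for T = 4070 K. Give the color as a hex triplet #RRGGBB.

#FFD0A9

t = 4070/100 = 40.7; the t ≤ 66 branch applies.
R = 255 by definition for t ≤ 66.
G = 99.47·ln 40.7 − 161.1 = 99.47·3.7062 − 161.1 = 207.559.
B = 138.5·ln(40.7 − 10) − 305.0 = 138.5·ln 30.7 − 305.0 = 138.5·3.4243 − 305.0 = 169.260.
Rounded: (255, 208, 169).
In hex: #FFD0A9.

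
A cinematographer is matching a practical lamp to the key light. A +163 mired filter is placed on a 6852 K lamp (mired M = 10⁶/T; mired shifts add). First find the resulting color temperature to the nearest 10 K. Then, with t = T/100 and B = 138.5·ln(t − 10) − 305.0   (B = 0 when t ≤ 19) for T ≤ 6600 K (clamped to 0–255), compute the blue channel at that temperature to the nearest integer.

126

M_in = 10⁶/6852 = 145.94; M_out = 145.94 + (+163) = 308.94.
T_out = 10⁶/308.94 = 3236.8 K → 3240 K; t = 32.4.
B = 138.5·ln(32.4 − 10) − 305.0 = 138.5·ln 22.4 − 305.0 = 138.5·3.1091 − 305.0 = 125.605.
Rounded: 126.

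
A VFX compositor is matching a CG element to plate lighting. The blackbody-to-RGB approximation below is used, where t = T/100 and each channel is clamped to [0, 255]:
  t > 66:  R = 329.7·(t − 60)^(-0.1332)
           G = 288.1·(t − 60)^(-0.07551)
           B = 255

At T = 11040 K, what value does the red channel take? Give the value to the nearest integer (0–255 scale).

196

t = 11040/100 = 110.4; the t > 66 branch applies.
R = 329.7·(110.4 − 60)^(-0.1332) = 329.7·50.4^(-0.1332) = 329.7·0.59325 = 195.594.
Rounded: 196.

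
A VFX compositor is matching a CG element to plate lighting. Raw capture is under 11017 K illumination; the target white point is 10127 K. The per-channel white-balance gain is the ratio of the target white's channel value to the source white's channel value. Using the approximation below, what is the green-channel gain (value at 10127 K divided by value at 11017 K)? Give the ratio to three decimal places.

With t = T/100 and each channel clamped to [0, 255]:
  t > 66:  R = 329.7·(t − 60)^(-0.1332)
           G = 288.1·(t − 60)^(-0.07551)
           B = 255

1.015

At 11017 K (t = 110.17):
  G = 288.1·(110.17 − 60)^(-0.07551) = 288.1·50.17^(-0.07551) = 288.1·0.74405 = 214.359.
At 10127 K (t = 101.27):
  G = 288.1·(101.27 − 60)^(-0.07551) = 288.1·41.27^(-0.07551) = 288.1·0.75510 = 217.544.
Gain = 217.544 / 214.359 = 1.0149 → 1.015.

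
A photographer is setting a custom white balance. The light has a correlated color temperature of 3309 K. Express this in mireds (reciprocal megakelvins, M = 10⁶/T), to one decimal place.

302.2 mireds

M = 10⁶ / 3309 = 302.206 → 302.2 mireds.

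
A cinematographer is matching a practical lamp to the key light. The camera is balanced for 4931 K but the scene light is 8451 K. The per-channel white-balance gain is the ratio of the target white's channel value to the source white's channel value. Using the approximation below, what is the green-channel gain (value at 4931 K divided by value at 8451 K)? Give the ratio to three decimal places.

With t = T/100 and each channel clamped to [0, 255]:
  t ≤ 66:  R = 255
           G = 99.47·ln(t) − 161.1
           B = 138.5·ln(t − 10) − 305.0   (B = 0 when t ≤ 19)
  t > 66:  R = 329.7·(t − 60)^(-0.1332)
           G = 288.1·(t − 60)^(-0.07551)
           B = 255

At 8451 K (t = 84.51):
  G = 288.1·(84.51 − 60)^(-0.07551) = 288.1·24.51^(-0.07551) = 288.1·0.78540 = 226.274.
At 4931 K (t = 49.31):
  G = 99.47·ln 49.31 − 161.1 = 99.47·3.8981 − 161.1 = 226.647.
Gain = 226.647 / 226.274 = 1.0016 → 1.002.

1.002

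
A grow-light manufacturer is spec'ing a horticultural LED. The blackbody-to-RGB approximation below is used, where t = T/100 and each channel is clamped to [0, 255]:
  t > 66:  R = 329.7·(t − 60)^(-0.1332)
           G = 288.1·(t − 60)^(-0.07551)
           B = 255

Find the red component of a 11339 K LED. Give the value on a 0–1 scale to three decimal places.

0.761

t = 11339/100 = 113.39; the t > 66 branch applies.
R = 329.7·(113.39 − 60)^(-0.1332) = 329.7·53.39^(-0.1332) = 329.7·0.58871 = 194.098.
On a 0–1 scale: 194.098/255 = 0.7612 → 0.761.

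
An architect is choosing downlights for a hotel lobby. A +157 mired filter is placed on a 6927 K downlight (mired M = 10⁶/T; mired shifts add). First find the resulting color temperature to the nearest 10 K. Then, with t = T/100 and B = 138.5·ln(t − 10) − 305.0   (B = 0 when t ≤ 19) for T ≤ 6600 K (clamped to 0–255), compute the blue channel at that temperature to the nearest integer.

M_in = 10⁶/6927 = 144.36; M_out = 144.36 + (+157) = 301.36.
T_out = 10⁶/301.36 = 3318.3 K → 3320 K; t = 33.2.
B = 138.5·ln(33.2 − 10) − 305.0 = 138.5·ln 23.2 − 305.0 = 138.5·3.1442 − 305.0 = 130.465.
Rounded: 130.

130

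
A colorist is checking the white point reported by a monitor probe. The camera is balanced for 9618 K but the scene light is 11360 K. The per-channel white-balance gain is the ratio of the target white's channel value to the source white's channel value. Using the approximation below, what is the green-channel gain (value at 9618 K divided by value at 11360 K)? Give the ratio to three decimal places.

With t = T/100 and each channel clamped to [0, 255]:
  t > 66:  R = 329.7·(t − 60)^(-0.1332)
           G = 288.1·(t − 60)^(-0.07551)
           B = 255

At 11360 K (t = 113.6):
  G = 288.1·(113.6 − 60)^(-0.07551) = 288.1·53.6^(-0.07551) = 288.1·0.74034 = 213.292.
At 9618 K (t = 96.18):
  G = 288.1·(96.18 − 60)^(-0.07551) = 288.1·36.18^(-0.07551) = 288.1·0.76264 = 219.717.
Gain = 219.717 / 213.292 = 1.0301 → 1.030.

1.030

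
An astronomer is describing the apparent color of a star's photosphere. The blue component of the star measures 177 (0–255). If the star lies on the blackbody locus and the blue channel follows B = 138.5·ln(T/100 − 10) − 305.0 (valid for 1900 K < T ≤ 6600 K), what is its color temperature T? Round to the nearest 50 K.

4250 K

ln(t − 10) = (177 + 305.0) / 138.5 = 3.4801.
t − 10 = e^3.4801 = 32.464, so t = 42.464.
T = 100·t = 4246 K → 4250 K to the nearest 50 K.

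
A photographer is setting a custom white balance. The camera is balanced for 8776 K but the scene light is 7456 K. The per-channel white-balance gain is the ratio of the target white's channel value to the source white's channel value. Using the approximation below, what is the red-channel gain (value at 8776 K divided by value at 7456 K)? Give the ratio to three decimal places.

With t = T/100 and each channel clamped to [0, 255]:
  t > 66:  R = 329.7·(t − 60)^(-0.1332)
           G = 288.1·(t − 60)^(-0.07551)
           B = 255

0.918

At 7456 K (t = 74.56):
  R = 329.7·(74.56 − 60)^(-0.1332) = 329.7·14.56^(-0.1332) = 329.7·0.69995 = 230.773.
At 8776 K (t = 87.76):
  R = 329.7·(87.76 − 60)^(-0.1332) = 329.7·27.76^(-0.1332) = 329.7·0.64230 = 211.766.
Gain = 211.766 / 230.773 = 0.9176 → 0.918.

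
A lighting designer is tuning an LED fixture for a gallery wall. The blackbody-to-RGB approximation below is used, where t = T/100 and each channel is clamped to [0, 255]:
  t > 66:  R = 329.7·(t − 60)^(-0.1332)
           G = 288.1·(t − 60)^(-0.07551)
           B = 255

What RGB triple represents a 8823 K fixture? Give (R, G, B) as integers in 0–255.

t = 8823/100 = 88.23; the t > 66 branch applies.
R = 329.7·(88.23 − 60)^(-0.1332) = 329.7·28.23^(-0.1332) = 329.7·0.64086 = 211.293.
G = 288.1·(88.23 − 60)^(-0.07551) = 288.1·28.23^(-0.07551) = 288.1·0.77706 = 223.872.
B = 255 by definition for t > 66.
Rounded: (211, 224, 255).

(211, 224, 255)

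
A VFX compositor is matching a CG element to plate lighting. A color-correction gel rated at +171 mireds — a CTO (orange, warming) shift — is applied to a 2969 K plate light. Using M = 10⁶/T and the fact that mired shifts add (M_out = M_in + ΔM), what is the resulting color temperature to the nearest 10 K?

1970 K

M_in = 10⁶/2969 = 336.81 mireds.
M_out = 336.81 + (+171) = 507.81 mireds.
T_out = 10⁶/507.81 = 1969.2 K → 1970 K.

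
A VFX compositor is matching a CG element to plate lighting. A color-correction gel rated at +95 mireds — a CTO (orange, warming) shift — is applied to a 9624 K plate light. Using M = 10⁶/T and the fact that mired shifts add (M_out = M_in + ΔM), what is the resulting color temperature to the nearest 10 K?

M_in = 10⁶/9624 = 103.91 mireds.
M_out = 103.91 + (+95) = 198.91 mireds.
T_out = 10⁶/198.91 = 5027.5 K → 5030 K.

5030 K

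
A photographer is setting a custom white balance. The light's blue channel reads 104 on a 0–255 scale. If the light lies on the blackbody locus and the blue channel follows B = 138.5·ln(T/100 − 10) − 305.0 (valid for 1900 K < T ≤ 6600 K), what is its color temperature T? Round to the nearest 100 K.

ln(t − 10) = (104 + 305.0) / 138.5 = 2.9531.
t − 10 = e^2.9531 = 19.165, so t = 29.165.
T = 100·t = 2916 K → 2900 K to the nearest 100 K.

2900 K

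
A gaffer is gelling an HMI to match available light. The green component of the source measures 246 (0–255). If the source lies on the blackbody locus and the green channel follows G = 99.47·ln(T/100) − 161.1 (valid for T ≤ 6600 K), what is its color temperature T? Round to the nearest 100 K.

ln t = (246 + 161.1) / 99.47 = 4.0927.
t = e^4.0927 = 59.901.
T = 100·t = 5990 K → 6000 K to the nearest 100 K.

6000 K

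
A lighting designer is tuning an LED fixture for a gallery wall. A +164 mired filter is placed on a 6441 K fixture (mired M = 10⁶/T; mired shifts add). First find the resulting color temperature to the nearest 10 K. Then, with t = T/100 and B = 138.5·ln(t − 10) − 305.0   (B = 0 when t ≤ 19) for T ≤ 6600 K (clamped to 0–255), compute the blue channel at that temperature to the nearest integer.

M_in = 10⁶/6441 = 155.26; M_out = 155.26 + (+164) = 319.26.
T_out = 10⁶/319.26 = 3132.3 K → 3130 K; t = 31.3.
B = 138.5·ln(31.3 − 10) − 305.0 = 138.5·ln 21.3 − 305.0 = 138.5·3.0587 − 305.0 = 118.631.
Rounded: 119.

119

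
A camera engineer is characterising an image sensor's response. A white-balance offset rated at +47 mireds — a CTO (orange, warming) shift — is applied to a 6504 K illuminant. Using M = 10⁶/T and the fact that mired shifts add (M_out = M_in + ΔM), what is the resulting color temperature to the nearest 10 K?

M_in = 10⁶/6504 = 153.75 mireds.
M_out = 153.75 + (+47) = 200.75 mireds.
T_out = 10⁶/200.75 = 4981.3 K → 4980 K.

4980 K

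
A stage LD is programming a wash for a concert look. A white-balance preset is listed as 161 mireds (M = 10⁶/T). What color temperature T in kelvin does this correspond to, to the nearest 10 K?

T = 10⁶ / 161 = 6211.18 K → 6210 K.

6210 K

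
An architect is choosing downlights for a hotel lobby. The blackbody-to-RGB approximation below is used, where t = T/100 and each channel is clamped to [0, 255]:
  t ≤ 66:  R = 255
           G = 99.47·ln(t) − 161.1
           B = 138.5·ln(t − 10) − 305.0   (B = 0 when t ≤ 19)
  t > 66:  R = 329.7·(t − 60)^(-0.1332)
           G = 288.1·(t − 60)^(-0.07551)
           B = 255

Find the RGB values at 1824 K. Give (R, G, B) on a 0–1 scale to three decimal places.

t = 1824/100 = 18.24; the t ≤ 66 branch applies.
R = 255 by definition for t ≤ 66.
G = 99.47·ln 18.24 − 161.1 = 99.47·2.9036 − 161.1 = 127.723.
t = 18.24 ≤ 19, so B = 0.
Dividing each by 255: (1.0000, 0.5009, 0.0000) → (1.000, 0.501, 0.000).

(1.000, 0.501, 0.000)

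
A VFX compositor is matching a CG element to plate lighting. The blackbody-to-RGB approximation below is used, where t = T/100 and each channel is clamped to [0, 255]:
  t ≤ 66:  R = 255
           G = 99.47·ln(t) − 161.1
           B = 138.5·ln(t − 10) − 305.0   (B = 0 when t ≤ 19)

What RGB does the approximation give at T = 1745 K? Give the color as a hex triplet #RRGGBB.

#FF7B00

t = 1745/100 = 17.45; the t ≤ 66 branch applies.
R = 255 by definition for t ≤ 66.
G = 99.47·ln 17.45 − 161.1 = 99.47·2.8593 − 161.1 = 123.319.
t = 17.45 ≤ 19, so B = 0.
Rounded: (255, 123, 0).
In hex: #FF7B00.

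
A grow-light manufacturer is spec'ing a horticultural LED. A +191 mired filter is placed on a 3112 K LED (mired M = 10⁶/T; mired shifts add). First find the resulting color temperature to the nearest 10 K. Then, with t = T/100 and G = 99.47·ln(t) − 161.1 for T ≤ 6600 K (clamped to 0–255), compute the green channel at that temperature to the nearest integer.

134

M_in = 10⁶/3112 = 321.34; M_out = 321.34 + (+191) = 512.34.
T_out = 10⁶/512.34 = 1951.8 K → 1950 K; t = 19.5.
G = 99.47·ln 19.5 − 161.1 = 99.47·2.9704 − 161.1 = 134.367.
Rounded: 134.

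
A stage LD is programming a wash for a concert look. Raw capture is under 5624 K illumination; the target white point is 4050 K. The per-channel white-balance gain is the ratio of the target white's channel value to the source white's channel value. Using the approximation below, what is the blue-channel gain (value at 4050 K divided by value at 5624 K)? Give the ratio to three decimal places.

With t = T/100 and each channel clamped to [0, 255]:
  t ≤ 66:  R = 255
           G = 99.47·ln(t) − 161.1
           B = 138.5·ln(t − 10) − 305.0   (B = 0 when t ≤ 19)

0.745

At 5624 K (t = 56.24):
  B = 138.5·ln(56.24 − 10) − 305.0 = 138.5·ln 46.24 − 305.0 = 138.5·3.8338 − 305.0 = 225.988.
At 4050 K (t = 40.5):
  B = 138.5·ln(40.5 − 10) − 305.0 = 138.5·ln 30.5 − 305.0 = 138.5·3.4177 − 305.0 = 168.355.
Gain = 168.355 / 225.988 = 0.7450 → 0.745.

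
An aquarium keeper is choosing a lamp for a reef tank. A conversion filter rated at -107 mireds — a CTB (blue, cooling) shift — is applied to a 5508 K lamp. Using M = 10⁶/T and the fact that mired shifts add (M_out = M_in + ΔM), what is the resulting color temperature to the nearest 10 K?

13410 K

M_in = 10⁶/5508 = 181.55 mireds.
M_out = 181.55 + (-107) = 74.55 mireds.
T_out = 10⁶/74.55 = 13413.1 K → 13410 K.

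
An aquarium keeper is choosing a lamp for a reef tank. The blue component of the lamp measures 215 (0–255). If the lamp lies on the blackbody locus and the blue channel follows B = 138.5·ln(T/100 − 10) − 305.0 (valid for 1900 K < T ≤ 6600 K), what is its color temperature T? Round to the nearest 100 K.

5300 K

ln(t − 10) = (215 + 305.0) / 138.5 = 3.7545.
t − 10 = e^3.7545 = 42.713, so t = 52.713.
T = 100·t = 5271 K → 5300 K to the nearest 100 K.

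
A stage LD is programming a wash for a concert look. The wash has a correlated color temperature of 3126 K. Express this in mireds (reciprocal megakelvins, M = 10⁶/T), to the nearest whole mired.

M = 10⁶ / 3126 = 319.898 → 320 mireds.

320 mireds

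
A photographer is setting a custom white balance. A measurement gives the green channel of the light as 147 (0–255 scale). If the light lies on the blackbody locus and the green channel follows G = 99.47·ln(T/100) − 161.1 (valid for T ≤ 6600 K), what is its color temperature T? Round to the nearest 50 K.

2200 K

ln t = (147 + 161.1) / 99.47 = 3.0974.
t = e^3.0974 = 22.141.
T = 100·t = 2214 K → 2200 K to the nearest 50 K.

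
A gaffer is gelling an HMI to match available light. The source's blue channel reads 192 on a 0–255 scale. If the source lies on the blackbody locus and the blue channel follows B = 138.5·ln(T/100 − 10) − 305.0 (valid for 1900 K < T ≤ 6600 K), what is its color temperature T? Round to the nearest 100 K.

ln(t − 10) = (192 + 305.0) / 138.5 = 3.5884.
t − 10 = e^3.5884 = 36.178, so t = 46.178.
T = 100·t = 4618 K → 4600 K to the nearest 100 K.

4600 K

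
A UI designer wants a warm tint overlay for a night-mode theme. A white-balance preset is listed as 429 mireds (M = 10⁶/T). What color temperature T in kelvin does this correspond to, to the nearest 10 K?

T = 10⁶ / 429 = 2331.00 K → 2330 K.

2330 K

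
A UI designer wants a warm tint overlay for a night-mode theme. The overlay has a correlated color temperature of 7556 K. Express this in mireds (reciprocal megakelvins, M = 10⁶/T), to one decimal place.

M = 10⁶ / 7556 = 132.345 → 132.3 mireds.

132.3 mireds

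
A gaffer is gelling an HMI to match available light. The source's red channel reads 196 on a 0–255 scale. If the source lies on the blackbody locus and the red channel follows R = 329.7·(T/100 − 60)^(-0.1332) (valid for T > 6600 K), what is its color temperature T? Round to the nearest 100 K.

(t − 60)^(-0.1332) = 196/329.7 = 0.59448.
t − 60 = 0.59448^(1/-0.1332) = 0.59448^(-7.508) = 49.621, so t = 109.621.
T = 100·t = 10962 K → 11000 K to the nearest 100 K.

11000 K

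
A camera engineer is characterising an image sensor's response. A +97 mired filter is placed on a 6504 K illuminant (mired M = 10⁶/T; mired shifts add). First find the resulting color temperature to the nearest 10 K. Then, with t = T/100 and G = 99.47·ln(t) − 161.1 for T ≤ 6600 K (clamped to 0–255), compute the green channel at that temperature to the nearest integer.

206

M_in = 10⁶/6504 = 153.75; M_out = 153.75 + (+97) = 250.75.
T_out = 10⁶/250.75 = 3988.0 K → 3990 K; t = 39.9.
G = 99.47·ln 39.9 − 161.1 = 99.47·3.6864 − 161.1 = 205.584.
Rounded: 206.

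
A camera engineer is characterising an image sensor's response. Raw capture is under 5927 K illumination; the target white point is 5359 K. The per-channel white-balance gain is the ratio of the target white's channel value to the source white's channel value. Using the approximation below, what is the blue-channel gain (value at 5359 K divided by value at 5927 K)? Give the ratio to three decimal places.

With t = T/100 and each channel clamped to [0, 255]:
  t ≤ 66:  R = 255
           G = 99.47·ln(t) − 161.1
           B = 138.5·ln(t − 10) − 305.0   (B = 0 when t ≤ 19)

At 5927 K (t = 59.27):
  B = 138.5·ln(59.27 − 10) − 305.0 = 138.5·ln 49.27 − 305.0 = 138.5·3.8973 − 305.0 = 234.778.
At 5359 K (t = 53.59):
  B = 138.5·ln(53.59 − 10) − 305.0 = 138.5·ln 43.59 − 305.0 = 138.5·3.7748 − 305.0 = 217.814.
Gain = 217.814 / 234.778 = 0.9277 → 0.928.

0.928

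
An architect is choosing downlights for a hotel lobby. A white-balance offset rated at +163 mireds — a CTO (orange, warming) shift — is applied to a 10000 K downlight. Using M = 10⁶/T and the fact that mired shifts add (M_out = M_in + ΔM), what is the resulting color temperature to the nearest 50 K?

M_in = 10⁶/10000 = 100.00 mireds.
M_out = 100.00 + (+163) = 263.00 mireds.
T_out = 10⁶/263.00 = 3802.3 K → 3800 K.

3800 K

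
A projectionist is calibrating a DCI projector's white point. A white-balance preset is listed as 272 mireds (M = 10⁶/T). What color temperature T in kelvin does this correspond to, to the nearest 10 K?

T = 10⁶ / 272 = 3676.47 K → 3680 K.

3680 K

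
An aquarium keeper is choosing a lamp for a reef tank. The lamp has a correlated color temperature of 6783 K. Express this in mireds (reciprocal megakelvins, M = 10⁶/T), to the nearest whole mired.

147 mireds

M = 10⁶ / 6783 = 147.427 → 147 mireds.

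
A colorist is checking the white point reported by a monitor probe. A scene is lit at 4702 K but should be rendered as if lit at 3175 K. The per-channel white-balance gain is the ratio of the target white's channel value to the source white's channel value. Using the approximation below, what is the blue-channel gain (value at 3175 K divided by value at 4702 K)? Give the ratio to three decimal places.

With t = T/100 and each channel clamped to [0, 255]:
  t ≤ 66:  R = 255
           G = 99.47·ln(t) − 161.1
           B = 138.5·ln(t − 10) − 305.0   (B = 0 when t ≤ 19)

0.623

At 4702 K (t = 47.02):
  B = 138.5·ln(47.02 − 10) − 305.0 = 138.5·ln 37.02 − 305.0 = 138.5·3.6115 − 305.0 = 195.187.
At 3175 K (t = 31.75):
  B = 138.5·ln(31.75 − 10) − 305.0 = 138.5·ln 21.75 − 305.0 = 138.5·3.0796 − 305.0 = 121.527.
Gain = 121.527 / 195.187 = 0.6226 → 0.623.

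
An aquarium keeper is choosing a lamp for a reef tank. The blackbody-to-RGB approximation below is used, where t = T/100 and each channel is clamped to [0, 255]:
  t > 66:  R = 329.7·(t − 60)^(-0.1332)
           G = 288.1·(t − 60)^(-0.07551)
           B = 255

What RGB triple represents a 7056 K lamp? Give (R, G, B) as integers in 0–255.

(241, 241, 255)

t = 7056/100 = 70.56; the t > 66 branch applies.
R = 329.7·(70.56 − 60)^(-0.1332) = 329.7·10.56^(-0.1332) = 329.7·0.73055 = 240.861.
G = 288.1·(70.56 − 60)^(-0.07551) = 288.1·10.56^(-0.07551) = 288.1·0.83696 = 241.127.
B = 255 by definition for t > 66.
Rounded: (241, 241, 255).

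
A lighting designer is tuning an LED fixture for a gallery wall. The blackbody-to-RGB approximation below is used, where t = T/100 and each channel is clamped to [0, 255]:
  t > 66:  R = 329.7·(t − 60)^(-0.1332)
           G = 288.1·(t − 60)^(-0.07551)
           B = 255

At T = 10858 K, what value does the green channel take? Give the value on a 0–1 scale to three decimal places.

0.843

t = 10858/100 = 108.58; the t > 66 branch applies.
G = 288.1·(108.58 − 60)^(-0.07551) = 288.1·48.58^(-0.07551) = 288.1·0.74586 = 214.881.
On a 0–1 scale: 214.881/255 = 0.8427 → 0.843.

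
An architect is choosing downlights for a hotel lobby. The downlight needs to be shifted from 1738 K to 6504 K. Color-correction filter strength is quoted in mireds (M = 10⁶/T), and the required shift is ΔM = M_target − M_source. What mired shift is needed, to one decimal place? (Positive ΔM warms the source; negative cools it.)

M_source = 10⁶/1738 = 575.374; M_target = 10⁶/6504 = 153.752.
ΔM = 153.752 − 575.374 = -421.622 → -421.6 mireds, a cooling shift.

-421.6 mireds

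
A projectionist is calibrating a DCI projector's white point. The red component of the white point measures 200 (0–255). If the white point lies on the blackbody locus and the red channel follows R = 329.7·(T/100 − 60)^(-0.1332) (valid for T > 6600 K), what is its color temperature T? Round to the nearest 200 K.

(t − 60)^(-0.1332) = 200/329.7 = 0.60661.
t − 60 = 0.60661^(1/-0.1332) = 0.60661^(-7.508) = 42.638, so t = 102.638.
T = 100·t = 10264 K → 10200 K to the nearest 200 K.

10200 K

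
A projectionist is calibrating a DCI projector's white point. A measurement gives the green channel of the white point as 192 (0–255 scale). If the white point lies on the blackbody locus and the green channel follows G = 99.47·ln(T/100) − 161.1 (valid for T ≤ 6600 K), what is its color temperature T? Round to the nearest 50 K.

3500 K

ln t = (192 + 161.1) / 99.47 = 3.5498.
t = e^3.5498 = 34.807.
T = 100·t = 3481 K → 3500 K to the nearest 50 K.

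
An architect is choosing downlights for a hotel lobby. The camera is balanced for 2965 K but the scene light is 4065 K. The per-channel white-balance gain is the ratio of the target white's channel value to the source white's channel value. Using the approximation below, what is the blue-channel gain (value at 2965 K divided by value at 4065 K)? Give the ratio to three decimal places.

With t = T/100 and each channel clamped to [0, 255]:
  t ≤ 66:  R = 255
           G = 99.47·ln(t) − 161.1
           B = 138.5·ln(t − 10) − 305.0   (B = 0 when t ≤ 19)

0.636

At 4065 K (t = 40.65):
  B = 138.5·ln(40.65 − 10) − 305.0 = 138.5·ln 30.65 − 305.0 = 138.5·3.4226 − 305.0 = 169.035.
At 2965 K (t = 29.65):
  B = 138.5·ln(29.65 − 10) − 305.0 = 138.5·ln 19.65 − 305.0 = 138.5·2.9781 − 305.0 = 107.464.
Gain = 107.464 / 169.035 = 0.6357 → 0.636.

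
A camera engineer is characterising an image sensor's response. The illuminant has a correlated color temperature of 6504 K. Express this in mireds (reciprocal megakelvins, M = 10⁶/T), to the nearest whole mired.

M = 10⁶ / 6504 = 153.752 → 154 mireds.

154 mireds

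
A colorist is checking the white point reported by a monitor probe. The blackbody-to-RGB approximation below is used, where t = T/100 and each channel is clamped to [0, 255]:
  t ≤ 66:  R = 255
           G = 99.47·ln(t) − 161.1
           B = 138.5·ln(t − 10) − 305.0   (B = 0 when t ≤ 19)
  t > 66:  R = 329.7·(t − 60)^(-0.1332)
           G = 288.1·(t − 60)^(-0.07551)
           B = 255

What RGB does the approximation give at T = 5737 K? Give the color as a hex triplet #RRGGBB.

#FFF2E5

t = 5737/100 = 57.37; the t ≤ 66 branch applies.
R = 255 by definition for t ≤ 66.
G = 99.47·ln 57.37 − 161.1 = 99.47·4.0495 − 161.1 = 241.706.
B = 138.5·ln(57.37 − 10) − 305.0 = 138.5·ln 47.37 − 305.0 = 138.5·3.8580 − 305.0 = 229.331.
Rounded: (255, 242, 229).
In hex: #FFF2E5.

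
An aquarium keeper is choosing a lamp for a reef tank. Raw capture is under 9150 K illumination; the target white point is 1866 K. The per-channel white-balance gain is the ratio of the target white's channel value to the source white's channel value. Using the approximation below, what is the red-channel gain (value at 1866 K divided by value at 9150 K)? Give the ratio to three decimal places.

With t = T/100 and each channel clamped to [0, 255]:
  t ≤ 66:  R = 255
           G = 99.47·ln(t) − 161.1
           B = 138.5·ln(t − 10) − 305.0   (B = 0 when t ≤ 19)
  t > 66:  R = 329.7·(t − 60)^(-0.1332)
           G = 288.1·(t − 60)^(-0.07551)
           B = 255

At 9150 K (t = 91.5):
  R = 329.7·(91.5 − 60)^(-0.1332) = 329.7·31.5^(-0.1332) = 329.7·0.63158 = 208.230.
At 1866 K (t = 18.66):
  R = 255 by definition for t ≤ 66.
Gain = 255.000 / 208.230 = 1.2246 → 1.225.

1.225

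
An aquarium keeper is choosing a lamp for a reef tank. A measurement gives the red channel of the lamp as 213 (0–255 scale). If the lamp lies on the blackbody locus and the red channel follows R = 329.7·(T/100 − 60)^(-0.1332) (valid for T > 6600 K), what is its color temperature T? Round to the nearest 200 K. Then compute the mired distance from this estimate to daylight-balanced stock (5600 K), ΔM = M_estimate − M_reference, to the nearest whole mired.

-62 mireds

(t − 60)^(-0.1332) = 213/329.7 = 0.64604.
t − 60 = 0.64604^(1/-0.1332) = 0.64604^(-7.508) = 26.575, so t = 86.575.
T = 100·t = 8657 K → 8600 K to the nearest 200 K.
M_estimate = 10⁶/8600 = 116.28; M_reference = 10⁶/5600 = 178.57.
ΔM = 116.28 − 178.57 = -62.29 → -62 mireds.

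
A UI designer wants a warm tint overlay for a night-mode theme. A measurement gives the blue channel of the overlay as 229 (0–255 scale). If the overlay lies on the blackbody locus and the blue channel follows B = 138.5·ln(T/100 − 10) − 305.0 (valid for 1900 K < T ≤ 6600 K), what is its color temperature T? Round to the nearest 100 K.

ln(t − 10) = (229 + 305.0) / 138.5 = 3.8556.
t − 10 = e^3.8556 = 47.257, so t = 57.257.
T = 100·t = 5726 K → 5700 K to the nearest 100 K.

5700 K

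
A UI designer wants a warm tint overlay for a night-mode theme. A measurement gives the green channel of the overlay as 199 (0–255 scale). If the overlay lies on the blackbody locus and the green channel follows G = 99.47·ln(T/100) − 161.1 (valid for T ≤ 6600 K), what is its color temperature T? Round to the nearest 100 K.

3700 K

ln t = (199 + 161.1) / 99.47 = 3.6202.
t = e^3.6202 = 37.345.
T = 100·t = 3734 K → 3700 K to the nearest 100 K.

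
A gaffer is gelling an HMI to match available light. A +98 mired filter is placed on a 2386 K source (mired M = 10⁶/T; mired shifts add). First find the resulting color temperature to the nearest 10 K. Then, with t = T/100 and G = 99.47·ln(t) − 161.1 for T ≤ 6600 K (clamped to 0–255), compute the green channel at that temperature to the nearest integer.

133

M_in = 10⁶/2386 = 419.11; M_out = 419.11 + (+98) = 517.11.
T_out = 10⁶/517.11 = 1933.8 K → 1930 K; t = 19.3.
G = 99.47·ln 19.3 − 161.1 = 99.47·2.9601 − 161.1 = 133.342.
Rounded: 133.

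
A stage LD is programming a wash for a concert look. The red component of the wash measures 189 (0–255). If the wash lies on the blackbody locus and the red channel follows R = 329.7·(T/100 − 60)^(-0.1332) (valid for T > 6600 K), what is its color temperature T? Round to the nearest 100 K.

12500 K

(t − 60)^(-0.1332) = 189/329.7 = 0.57325.
t − 60 = 0.57325^(1/-0.1332) = 0.57325^(-7.508) = 65.199, so t = 125.199.
T = 100·t = 12520 K → 12500 K to the nearest 100 K.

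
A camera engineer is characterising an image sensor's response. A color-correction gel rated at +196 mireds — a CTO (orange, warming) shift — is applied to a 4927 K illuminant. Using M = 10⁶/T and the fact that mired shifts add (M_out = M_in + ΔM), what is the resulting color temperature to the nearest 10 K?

2510 K

M_in = 10⁶/4927 = 202.96 mireds.
M_out = 202.96 + (+196) = 398.96 mireds.
T_out = 10⁶/398.96 = 2506.5 K → 2510 K.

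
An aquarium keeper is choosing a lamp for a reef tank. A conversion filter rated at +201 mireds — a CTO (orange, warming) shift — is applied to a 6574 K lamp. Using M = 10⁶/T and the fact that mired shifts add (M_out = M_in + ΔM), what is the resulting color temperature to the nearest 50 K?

2850 K

M_in = 10⁶/6574 = 152.11 mireds.
M_out = 152.11 + (+201) = 353.11 mireds.
T_out = 10⁶/353.11 = 2831.9 K → 2850 K.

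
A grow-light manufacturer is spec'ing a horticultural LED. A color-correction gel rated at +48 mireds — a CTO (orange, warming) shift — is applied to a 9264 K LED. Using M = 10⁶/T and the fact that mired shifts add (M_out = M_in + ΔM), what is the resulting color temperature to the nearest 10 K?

6410 K

M_in = 10⁶/9264 = 107.94 mireds.
M_out = 107.94 + (+48) = 155.94 mireds.
T_out = 10⁶/155.94 = 6412.5 K → 6410 K.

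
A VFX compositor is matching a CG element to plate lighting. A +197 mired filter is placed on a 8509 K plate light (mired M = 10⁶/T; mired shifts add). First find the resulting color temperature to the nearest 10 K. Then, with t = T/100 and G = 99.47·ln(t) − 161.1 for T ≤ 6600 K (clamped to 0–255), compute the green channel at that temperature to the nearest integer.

183

M_in = 10⁶/8509 = 117.52; M_out = 117.52 + (+197) = 314.52.
T_out = 10⁶/314.52 = 3179.4 K → 3180 K; t = 31.8.
G = 99.47·ln 31.8 − 161.1 = 99.47·3.4595 − 161.1 = 183.013.
Rounded: 183.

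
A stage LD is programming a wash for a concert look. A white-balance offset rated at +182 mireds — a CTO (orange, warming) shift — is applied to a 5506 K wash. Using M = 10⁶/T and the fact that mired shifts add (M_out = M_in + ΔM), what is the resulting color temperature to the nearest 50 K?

2750 K

M_in = 10⁶/5506 = 181.62 mireds.
M_out = 181.62 + (+182) = 363.62 mireds.
T_out = 10⁶/363.62 = 2750.1 K → 2750 K.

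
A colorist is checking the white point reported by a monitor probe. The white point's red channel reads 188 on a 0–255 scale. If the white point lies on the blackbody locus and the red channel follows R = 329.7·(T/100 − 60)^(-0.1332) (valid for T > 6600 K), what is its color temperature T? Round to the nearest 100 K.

(t − 60)^(-0.1332) = 188/329.7 = 0.57022.
t − 60 = 0.57022^(1/-0.1332) = 0.57022^(-7.508) = 67.848, so t = 127.848.
T = 100·t = 12785 K → 12800 K to the nearest 100 K.

12800 K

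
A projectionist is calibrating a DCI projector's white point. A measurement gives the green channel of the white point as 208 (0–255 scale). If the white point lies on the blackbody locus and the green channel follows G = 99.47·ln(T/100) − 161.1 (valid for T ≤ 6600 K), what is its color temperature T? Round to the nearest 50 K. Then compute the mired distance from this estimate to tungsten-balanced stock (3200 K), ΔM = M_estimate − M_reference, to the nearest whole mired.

ln t = (208 + 161.1) / 99.47 = 3.7107.
t = e^3.7107 = 40.881.
T = 100·t = 4088 K → 4100 K to the nearest 50 K.
M_estimate = 10⁶/4100 = 243.90; M_reference = 10⁶/3200 = 312.50.
ΔM = 243.90 − 312.50 = -68.60 → -69 mireds.

-69 mireds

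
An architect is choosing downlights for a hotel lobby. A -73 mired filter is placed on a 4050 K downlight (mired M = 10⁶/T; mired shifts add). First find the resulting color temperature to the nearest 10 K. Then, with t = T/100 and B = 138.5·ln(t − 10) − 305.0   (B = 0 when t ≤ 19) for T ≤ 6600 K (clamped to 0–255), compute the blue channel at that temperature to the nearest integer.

M_in = 10⁶/4050 = 246.91; M_out = 246.91 + (-73) = 173.91.
T_out = 10⁶/173.91 = 5750.0 K → 5750 K; t = 57.5.
B = 138.5·ln(57.5 − 10) − 305.0 = 138.5·ln 47.5 − 305.0 = 138.5·3.8607 − 305.0 = 229.711.
Rounded: 230.

230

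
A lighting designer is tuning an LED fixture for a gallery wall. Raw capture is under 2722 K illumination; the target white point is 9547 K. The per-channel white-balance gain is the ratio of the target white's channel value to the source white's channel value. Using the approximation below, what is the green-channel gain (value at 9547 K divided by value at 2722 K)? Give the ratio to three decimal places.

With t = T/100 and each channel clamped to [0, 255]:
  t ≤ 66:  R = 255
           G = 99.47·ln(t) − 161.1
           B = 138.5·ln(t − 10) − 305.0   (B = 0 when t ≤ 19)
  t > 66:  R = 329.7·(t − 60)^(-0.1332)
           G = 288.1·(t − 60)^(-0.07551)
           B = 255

1.313

At 2722 K (t = 27.22):
  G = 99.47·ln 27.22 − 161.1 = 99.47·3.3040 − 161.1 = 167.544.
At 9547 K (t = 95.47):
  G = 288.1·(95.47 − 60)^(-0.07551) = 288.1·35.47^(-0.07551) = 288.1·0.76378 = 220.046.
Gain = 220.046 / 167.544 = 1.3134 → 1.313.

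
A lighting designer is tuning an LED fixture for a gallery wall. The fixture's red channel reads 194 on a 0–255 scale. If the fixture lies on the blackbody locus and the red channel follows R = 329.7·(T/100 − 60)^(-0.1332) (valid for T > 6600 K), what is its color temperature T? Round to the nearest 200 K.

(t − 60)^(-0.1332) = 194/329.7 = 0.58841.
t − 60 = 0.58841^(1/-0.1332) = 0.58841^(-7.508) = 53.593, so t = 113.593.
T = 100·t = 11359 K → 11400 K to the nearest 200 K.

11400 K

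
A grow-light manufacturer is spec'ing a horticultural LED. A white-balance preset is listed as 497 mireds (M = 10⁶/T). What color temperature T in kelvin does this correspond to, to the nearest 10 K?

T = 10⁶ / 497 = 2012.07 K → 2010 K.

2010 K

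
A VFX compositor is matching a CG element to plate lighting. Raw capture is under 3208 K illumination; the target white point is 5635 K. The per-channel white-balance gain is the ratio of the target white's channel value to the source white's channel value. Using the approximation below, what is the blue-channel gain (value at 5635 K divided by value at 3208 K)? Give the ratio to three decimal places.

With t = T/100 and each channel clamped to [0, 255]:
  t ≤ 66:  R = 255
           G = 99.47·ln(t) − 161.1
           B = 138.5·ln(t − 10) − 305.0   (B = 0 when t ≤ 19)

1.831

At 3208 K (t = 32.08):
  B = 138.5·ln(32.08 − 10) − 305.0 = 138.5·ln 22.08 − 305.0 = 138.5·3.0947 − 305.0 = 123.612.
At 5635 K (t = 56.35):
  B = 138.5·ln(56.35 − 10) − 305.0 = 138.5·ln 46.35 − 305.0 = 138.5·3.8362 − 305.0 = 226.317.
Gain = 226.317 / 123.612 = 1.8309 → 1.831.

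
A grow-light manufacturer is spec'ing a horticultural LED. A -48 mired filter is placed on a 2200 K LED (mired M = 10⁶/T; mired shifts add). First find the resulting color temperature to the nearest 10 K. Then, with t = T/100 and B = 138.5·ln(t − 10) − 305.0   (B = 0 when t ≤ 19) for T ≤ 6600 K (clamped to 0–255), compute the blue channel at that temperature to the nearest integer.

M_in = 10⁶/2200 = 454.55; M_out = 454.55 + (-48) = 406.55.
T_out = 10⁶/406.55 = 2459.7 K → 2460 K; t = 24.6.
B = 138.5·ln(24.6 − 10) − 305.0 = 138.5·ln 14.6 − 305.0 = 138.5·2.6810 − 305.0 = 66.321.
Rounded: 66.

66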